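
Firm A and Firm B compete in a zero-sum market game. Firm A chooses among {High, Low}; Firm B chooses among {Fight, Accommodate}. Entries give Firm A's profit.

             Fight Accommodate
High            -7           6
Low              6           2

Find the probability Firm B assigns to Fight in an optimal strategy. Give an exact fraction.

Row minima: High → -7, Low → 2; maximin = 2.
Column maxima: Fight → 6, Accommodate → 6; minimax = 6.
2 ≠ 6, so there is no saddle point; optimal play is mixed.
Let Firm A play High with probability p. Expected payoff against Fight: (-7)p + 6(1−p) = −13p + 6; against Accommodate: 6p + 2(1−p) = 4p + 2.
Setting these equal: −13p + 6 = 4p + 2 ⇒ −17p = -4 ⇒ p = 4/17, and the value is (-13)·(4/17) + 6 = 50/17.
For Firm B: with q = P(Fight), equating High's and Low's payoffs gives −13q + 6 = 4q + 2 ⇒ q = 4/17.

4/17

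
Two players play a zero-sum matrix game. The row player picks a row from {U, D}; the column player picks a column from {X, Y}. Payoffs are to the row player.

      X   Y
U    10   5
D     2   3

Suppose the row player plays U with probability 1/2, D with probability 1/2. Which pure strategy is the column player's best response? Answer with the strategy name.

If the column player plays X, the row player's expected payoff is (1/2)·10 + (1/2)·2 = 6.
If the column player plays Y, the row player's expected payoff is (1/2)·5 + (1/2)·3 = 4.
The column player minimizes the row player's payoff; the smallest is 4, so the best response is Y.

Y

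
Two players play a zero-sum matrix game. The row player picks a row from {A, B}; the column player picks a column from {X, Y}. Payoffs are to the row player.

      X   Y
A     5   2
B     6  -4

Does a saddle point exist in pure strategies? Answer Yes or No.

Row minima: A → 2, B → -4; maximin = 2.
Column maxima: X → 6, Y → 2; minimax = 2.
maximin = minimax = 2, so a saddle point exists.

Yes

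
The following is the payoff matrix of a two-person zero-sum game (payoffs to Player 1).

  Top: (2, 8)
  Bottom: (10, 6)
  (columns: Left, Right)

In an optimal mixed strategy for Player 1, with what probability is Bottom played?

Row minima: Top → 2, Bottom → 6; maximin = 6.
Column maxima: Left → 10, Right → 8; minimax = 8.
6 ≠ 8, so there is no saddle point; optimal play is mixed.
Let Player 1 play Top with probability p. Expected payoff against Left: 2p + 10(1−p) = −8p + 10; against Right: 8p + 6(1−p) = 2p + 6.
Setting these equal: −8p + 10 = 2p + 6 ⇒ −10p = -4 ⇒ p = 2/5, and the value is (-8)·(2/5) + 10 = 34/5.
For Player 2: with q = P(Left), equating Top's and Bottom's payoffs gives −6q + 8 = 4q + 6 ⇒ q = 1/5.

3/5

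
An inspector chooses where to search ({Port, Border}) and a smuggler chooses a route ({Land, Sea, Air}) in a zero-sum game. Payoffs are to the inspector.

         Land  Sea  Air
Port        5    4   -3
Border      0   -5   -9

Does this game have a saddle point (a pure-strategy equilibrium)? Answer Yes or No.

Row minima: Port → -3, Border → -9; maximin = -3.
Column maxima: Land → 5, Sea → 4, Air → -3; minimax = -3.
maximin = minimax = -3, so a saddle point exists.

Yes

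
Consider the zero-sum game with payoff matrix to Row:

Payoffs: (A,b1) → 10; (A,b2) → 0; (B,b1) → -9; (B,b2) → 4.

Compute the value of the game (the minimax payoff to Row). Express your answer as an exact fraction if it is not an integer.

Row minima: A → 0, B → -9; maximin = 0.
Column maxima: b1 → 10, b2 → 4; minimax = 4.
0 ≠ 4, so there is no saddle point; optimal play is mixed.
Let Row play A with probability p. Expected payoff against b1: 10p + (-9)(1−p) = 19p − 9; against b2: 0p + 4(1−p) = −4p + 4.
Setting these equal: 19p − 9 = −4p + 4 ⇒ 23p = 13 ⇒ p = 13/23, and the value is (19)·(13/23) − 9 = 40/23.
For Column: with q = P(b1), equating A's and B's payoffs gives 10q = −13q + 4 ⇒ q = 4/23.

40/23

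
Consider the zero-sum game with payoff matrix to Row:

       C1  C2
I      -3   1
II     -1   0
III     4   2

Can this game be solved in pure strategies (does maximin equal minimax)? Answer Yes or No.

Row minima: I → -3, II → -1, III → 2; maximin = 2.
Column maxima: C1 → 4, C2 → 2; minimax = 2.
maximin = minimax = 2, so a saddle point exists.

Yes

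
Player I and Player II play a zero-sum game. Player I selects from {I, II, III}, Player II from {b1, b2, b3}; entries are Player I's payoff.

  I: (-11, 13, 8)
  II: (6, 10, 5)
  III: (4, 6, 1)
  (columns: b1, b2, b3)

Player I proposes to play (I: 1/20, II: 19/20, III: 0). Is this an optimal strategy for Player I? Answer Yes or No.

Yes

Against b1 this mix gives (1/20)·(-11) + (19/20)·6 = 103/20.
Against b2 this mix gives (1/20)·13 + (19/20)·10 = 203/20.
Against b3 this mix gives (1/20)·8 + (19/20)·5 = 103/20.
All of Player II's active replies (b1, b3) yield 103/20, and no column does worse for Player I. The mix makes Player II indifferent and guarantees 103/20, so it is optimal.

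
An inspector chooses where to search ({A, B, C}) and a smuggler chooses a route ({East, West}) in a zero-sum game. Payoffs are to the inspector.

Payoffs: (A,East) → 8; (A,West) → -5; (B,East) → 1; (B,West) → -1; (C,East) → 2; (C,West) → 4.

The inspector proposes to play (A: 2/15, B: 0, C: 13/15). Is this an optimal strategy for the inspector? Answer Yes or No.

Yes

Against East this mix gives (2/15)·8 + (13/15)·2 = 14/5.
Against West this mix gives (2/15)·(-5) + (13/15)·4 = 14/5.
All of the smuggler's active replies (East, West) yield 14/5, and no column does worse for the inspector. The mix makes the smuggler indifferent and guarantees 14/5, so it is optimal.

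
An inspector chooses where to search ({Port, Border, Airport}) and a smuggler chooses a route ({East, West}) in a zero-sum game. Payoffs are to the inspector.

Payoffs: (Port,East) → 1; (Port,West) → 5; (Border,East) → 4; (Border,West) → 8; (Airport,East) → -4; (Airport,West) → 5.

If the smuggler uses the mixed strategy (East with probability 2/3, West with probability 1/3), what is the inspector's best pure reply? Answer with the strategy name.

Border

Expected payoff of Port: (2/3)·1 + (1/3)·5 = 7/3.
Expected payoff of Border: (2/3)·4 + (1/3)·8 = 16/3.
Expected payoff of Airport: (2/3)·(-4) + (1/3)·5 = -1.
The largest is 16/3, so the inspector's best response is Border.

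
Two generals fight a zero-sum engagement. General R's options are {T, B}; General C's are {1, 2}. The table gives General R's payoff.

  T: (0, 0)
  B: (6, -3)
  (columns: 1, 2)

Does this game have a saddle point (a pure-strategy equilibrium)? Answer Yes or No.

Row minima: T → 0, B → -3; maximin = 0.
Column maxima: 1 → 6, 2 → 0; minimax = 0.
maximin = minimax = 0, so a saddle point exists.

Yes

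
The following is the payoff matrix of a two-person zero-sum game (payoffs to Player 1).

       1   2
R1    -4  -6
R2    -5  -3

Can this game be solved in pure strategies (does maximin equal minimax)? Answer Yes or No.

Row minima: R1 → -6, R2 → -5; maximin = -5.
Column maxima: 1 → -4, 2 → -3; minimax = -4.
-5 ≠ -4, so no pure-strategy equilibrium exists.

No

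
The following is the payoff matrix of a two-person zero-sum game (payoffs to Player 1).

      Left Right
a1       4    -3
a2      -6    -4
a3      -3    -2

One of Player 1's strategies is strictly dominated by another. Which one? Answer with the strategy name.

a1 gives a strictly higher payoff than a2 against every column: 4 > -6, -3 > -4.
So a2 is strictly dominated and Player 1 never plays it.

a2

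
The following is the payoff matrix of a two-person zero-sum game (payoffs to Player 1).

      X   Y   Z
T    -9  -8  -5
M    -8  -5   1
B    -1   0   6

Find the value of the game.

-1

Row minima: T → -9, M → -8, B → -1; maximin = -1.
Column maxima: X → -1, Y → 0, Z → 6; minimax = -1.
Since maximin = minimax = -1, there is a saddle point and the value is -1.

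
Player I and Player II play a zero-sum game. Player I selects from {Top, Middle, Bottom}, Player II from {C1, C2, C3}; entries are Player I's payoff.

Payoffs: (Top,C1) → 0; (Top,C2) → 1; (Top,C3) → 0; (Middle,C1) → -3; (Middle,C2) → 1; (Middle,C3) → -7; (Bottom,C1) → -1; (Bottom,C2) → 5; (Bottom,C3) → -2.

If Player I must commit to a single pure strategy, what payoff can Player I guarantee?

0

Row minima: Top → 0, Middle → -7, Bottom → -2.
The best of these is 0.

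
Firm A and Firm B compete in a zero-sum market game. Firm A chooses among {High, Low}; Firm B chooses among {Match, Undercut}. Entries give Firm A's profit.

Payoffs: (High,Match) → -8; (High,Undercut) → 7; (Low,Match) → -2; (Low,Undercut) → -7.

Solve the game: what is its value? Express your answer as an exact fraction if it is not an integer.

-7/2

Row minima: High → -8, Low → -7; maximin = -7.
Column maxima: Match → -2, Undercut → 7; minimax = -2.
-7 ≠ -2, so there is no saddle point; optimal play is mixed.
Let Firm A play High with probability p. Expected payoff against Match: (-8)p + (-2)(1−p) = −6p − 2; against Undercut: 7p + (-7)(1−p) = 14p − 7.
Setting these equal: −6p − 2 = 14p − 7 ⇒ −20p = -5 ⇒ p = 1/4, and the value is (-6)·(1/4) − 2 = -7/2.
For Firm B: with q = P(Match), equating High's and Low's payoffs gives −15q + 7 = 5q − 7 ⇒ q = 7/10.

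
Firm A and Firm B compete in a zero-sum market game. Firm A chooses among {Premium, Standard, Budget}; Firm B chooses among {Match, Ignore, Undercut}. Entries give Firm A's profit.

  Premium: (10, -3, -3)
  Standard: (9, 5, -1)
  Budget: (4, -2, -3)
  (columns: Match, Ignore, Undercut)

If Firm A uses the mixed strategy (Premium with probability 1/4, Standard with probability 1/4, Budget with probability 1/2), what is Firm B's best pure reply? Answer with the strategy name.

Undercut

If Firm B plays Match, Firm A's expected payoff is (1/4)·10 + (1/4)·9 + (1/2)·4 = 27/4.
If Firm B plays Ignore, Firm A's expected payoff is (1/4)·(-3) + (1/4)·5 + (1/2)·(-2) = -1/2.
If Firm B plays Undercut, Firm A's expected payoff is (1/4)·(-3) + (1/4)·(-1) + (1/2)·(-3) = -5/2.
Firm B minimizes Firm A's payoff; the smallest is -5/2, so the best response is Undercut.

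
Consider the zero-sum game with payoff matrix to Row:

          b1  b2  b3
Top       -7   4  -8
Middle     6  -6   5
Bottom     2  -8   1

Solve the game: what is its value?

Row minima: Top → -8, Middle → -6, Bottom → -8; maximin = -6.
Column maxima: b1 → 6, b2 → 4, b3 → 5; minimax = 4.
-6 ≠ 4, so there is no saddle point; optimal play is mixed.
Bottom is strictly dominated by Middle, so Row never plays it.
b1 is strictly dominated by b3 (it gives Row strictly more in every row), so Column never plays it.
On the remaining 2×2 (Top, Middle vs b2, b3):
Let Row play Top with probability p. Expected payoff against b2: 4p + (-6)(1−p) = 10p − 6; against b3: (-8)p + 5(1−p) = −13p + 5.
Setting these equal: 10p − 6 = −13p + 5 ⇒ 23p = 11 ⇒ p = 11/23, and the value is (10)·(11/23) − 6 = -28/23.
For Column: with q = P(b2), equating Top's and Middle's payoffs gives 12q − 8 = −11q + 5 ⇒ q = 13/23.

-28/23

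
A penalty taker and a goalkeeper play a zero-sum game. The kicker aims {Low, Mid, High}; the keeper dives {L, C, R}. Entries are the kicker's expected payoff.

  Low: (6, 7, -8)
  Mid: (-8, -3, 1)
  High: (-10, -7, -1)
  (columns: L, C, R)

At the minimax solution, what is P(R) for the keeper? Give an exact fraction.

14/23

Row minima: Low → -8, Mid → -8, High → -10; maximin = -8.
Column maxima: L → 6, C → 7, R → 1; minimax = 1.
-8 ≠ 1, so there is no saddle point; optimal play is mixed.
High is strictly dominated by Mid, so the kicker never plays it.
C is strictly dominated by L (it gives the kicker strictly more in every row), so the keeper never plays it.
On the remaining 2×2 (Low, Mid vs L, R):
Let the kicker play Low with probability p. Expected payoff against L: 6p + (-8)(1−p) = 14p − 8; against R: (-8)p + 1(1−p) = −9p + 1.
Setting these equal: 14p − 8 = −9p + 1 ⇒ 23p = 9 ⇒ p = 9/23, and the value is (14)·(9/23) − 8 = -58/23.
For the keeper: with q = P(L), equating Low's and Mid's payoffs gives 14q − 8 = −9q + 1 ⇒ q = 9/23.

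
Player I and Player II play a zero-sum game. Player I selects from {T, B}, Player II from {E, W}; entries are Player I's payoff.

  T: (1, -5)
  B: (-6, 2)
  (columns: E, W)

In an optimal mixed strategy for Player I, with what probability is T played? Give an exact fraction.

4/7

Row minima: T → -5, B → -6; maximin = -5.
Column maxima: E → 1, W → 2; minimax = 1.
-5 ≠ 1, so there is no saddle point; optimal play is mixed.
Let Player I play T with probability p. Expected payoff against E: 1p + (-6)(1−p) = 7p − 6; against W: (-5)p + 2(1−p) = −7p + 2.
Setting these equal: 7p − 6 = −7p + 2 ⇒ 14p = 8 ⇒ p = 4/7, and the value is (7)·(4/7) − 6 = -2.
For Player II: with q = P(E), equating T's and B's payoffs gives 6q − 5 = −8q + 2 ⇒ q = 1/2.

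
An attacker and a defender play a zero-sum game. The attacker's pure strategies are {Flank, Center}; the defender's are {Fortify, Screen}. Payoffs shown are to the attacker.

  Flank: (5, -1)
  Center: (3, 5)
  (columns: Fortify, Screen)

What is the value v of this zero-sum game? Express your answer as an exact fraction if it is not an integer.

7/2

Row minima: Flank → -1, Center → 3; maximin = 3.
Column maxima: Fortify → 5, Screen → 5; minimax = 5.
3 ≠ 5, so there is no saddle point; optimal play is mixed.
Let the attacker play Flank with probability p. Expected payoff against Fortify: 5p + 3(1−p) = 2p + 3; against Screen: (-1)p + 5(1−p) = −6p + 5.
Setting these equal: 2p + 3 = −6p + 5 ⇒ 8p = 2 ⇒ p = 1/4, and the value is (2)·(1/4) + 3 = 7/2.
For the defender: with q = P(Fortify), equating Flank's and Center's payoffs gives 6q − 1 = −2q + 5 ⇒ q = 3/4.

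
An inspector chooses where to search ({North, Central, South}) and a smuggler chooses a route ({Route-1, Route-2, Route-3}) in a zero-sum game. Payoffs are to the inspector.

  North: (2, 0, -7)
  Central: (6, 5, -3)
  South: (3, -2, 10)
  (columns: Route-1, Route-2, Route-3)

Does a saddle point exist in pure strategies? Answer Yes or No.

Row minima: North → -7, Central → -3, South → -2; maximin = -2.
Column maxima: Route-1 → 6, Route-2 → 5, Route-3 → 10; minimax = 5.
-2 ≠ 5, so no pure-strategy equilibrium exists.

No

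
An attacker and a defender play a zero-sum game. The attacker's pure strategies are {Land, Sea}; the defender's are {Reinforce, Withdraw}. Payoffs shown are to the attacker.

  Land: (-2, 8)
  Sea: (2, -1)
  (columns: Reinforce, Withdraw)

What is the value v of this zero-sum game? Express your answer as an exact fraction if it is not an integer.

Row minima: Land → -2, Sea → -1; maximin = -1.
Column maxima: Reinforce → 2, Withdraw → 8; minimax = 2.
-1 ≠ 2, so there is no saddle point; optimal play is mixed.
Let the attacker play Land with probability p. Expected payoff against Reinforce: (-2)p + 2(1−p) = −4p + 2; against Withdraw: 8p + (-1)(1−p) = 9p − 1.
Setting these equal: −4p + 2 = 9p − 1 ⇒ −13p = -3 ⇒ p = 3/13, and the value is (-4)·(3/13) + 2 = 14/13.
For the defender: with q = P(Reinforce), equating Land's and Sea's payoffs gives −10q + 8 = 3q − 1 ⇒ q = 9/13.

14/13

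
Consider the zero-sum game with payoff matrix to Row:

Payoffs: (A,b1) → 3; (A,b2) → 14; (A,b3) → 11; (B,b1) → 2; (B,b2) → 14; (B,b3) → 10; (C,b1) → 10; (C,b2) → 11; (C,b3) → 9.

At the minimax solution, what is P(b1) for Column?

Row minima: A → 3, B → 2, C → 9; maximin = 9.
Column maxima: b1 → 10, b2 → 14, b3 → 11; minimax = 10.
9 ≠ 10, so there is no saddle point; optimal play is mixed.
b2 is strictly dominated by b1 (it gives Row strictly more in every row), so Column never plays it.
With b2 eliminated, B is strictly dominated by A (A gives Row strictly more in every remaining column), so Row never plays it.
On the remaining 2×2 (A, C vs b1, b3):
Let Row play A with probability p. Expected payoff against b1: 3p + 10(1−p) = −7p + 10; against b3: 11p + 9(1−p) = 2p + 9.
Setting these equal: −7p + 10 = 2p + 9 ⇒ −9p = -1 ⇒ p = 1/9, and the value is (-7)·(1/9) + 10 = 83/9.
For Column: with q = P(b1), equating A's and C's payoffs gives −8q + 11 = q + 9 ⇒ q = 2/9.

2/9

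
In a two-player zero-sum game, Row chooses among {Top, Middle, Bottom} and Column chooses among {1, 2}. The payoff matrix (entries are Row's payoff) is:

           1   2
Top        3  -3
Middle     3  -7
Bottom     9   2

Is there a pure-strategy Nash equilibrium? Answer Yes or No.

Yes

Row minima: Top → -3, Middle → -7, Bottom → 2; maximin = 2.
Column maxima: 1 → 9, 2 → 2; minimax = 2.
maximin = minimax = 2, so a saddle point exists.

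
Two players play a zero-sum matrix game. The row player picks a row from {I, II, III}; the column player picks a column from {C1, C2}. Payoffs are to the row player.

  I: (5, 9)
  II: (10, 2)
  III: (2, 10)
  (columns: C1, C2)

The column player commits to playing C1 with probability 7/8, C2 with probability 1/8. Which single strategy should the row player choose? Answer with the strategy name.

Expected payoff of I: (7/8)·5 + (1/8)·9 = 11/2.
Expected payoff of II: (7/8)·10 + (1/8)·2 = 9.
Expected payoff of III: (7/8)·2 + (1/8)·10 = 3.
The largest is 9, so the row player's best response is II.

II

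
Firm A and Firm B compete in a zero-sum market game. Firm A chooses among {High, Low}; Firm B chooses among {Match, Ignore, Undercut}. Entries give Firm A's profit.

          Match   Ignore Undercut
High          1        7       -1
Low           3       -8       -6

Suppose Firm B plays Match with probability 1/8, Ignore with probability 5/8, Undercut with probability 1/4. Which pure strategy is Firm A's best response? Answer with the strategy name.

High

Expected payoff of High: (1/8)·1 + (5/8)·7 + (1/4)·(-1) = 17/4.
Expected payoff of Low: (1/8)·3 + (5/8)·(-8) + (1/4)·(-6) = -49/8.
The largest is 17/4, so Firm A's best response is High.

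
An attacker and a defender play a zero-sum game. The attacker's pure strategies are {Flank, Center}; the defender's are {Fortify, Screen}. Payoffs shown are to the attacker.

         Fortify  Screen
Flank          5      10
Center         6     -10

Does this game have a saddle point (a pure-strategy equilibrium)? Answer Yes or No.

Row minima: Flank → 5, Center → -10; maximin = 5.
Column maxima: Fortify → 6, Screen → 10; minimax = 6.
5 ≠ 6, so no pure-strategy equilibrium exists.

No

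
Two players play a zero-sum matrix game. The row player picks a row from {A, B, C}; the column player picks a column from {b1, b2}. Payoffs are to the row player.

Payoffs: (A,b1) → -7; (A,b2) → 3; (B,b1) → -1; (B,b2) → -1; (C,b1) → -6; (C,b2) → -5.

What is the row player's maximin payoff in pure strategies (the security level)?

-1

Row minima: A → -7, B → -1, C → -6.
The best of these is -1.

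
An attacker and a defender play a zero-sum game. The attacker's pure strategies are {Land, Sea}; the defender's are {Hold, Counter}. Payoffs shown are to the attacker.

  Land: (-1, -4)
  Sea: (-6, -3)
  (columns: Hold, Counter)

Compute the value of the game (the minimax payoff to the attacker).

Row minima: Land → -4, Sea → -6; maximin = -4.
Column maxima: Hold → -1, Counter → -3; minimax = -3.
-4 ≠ -3, so there is no saddle point; optimal play is mixed.
Let the attacker play Land with probability p. Expected payoff against Hold: (-1)p + (-6)(1−p) = 5p − 6; against Counter: (-4)p + (-3)(1−p) = −p − 3.
Setting these equal: 5p − 6 = −p − 3 ⇒ 6p = 3 ⇒ p = 1/2, and the value is (5)·(1/2) − 6 = -7/2.
For the defender: with q = P(Hold), equating Land's and Sea's payoffs gives 3q − 4 = −3q − 3 ⇒ q = 1/6.

-7/2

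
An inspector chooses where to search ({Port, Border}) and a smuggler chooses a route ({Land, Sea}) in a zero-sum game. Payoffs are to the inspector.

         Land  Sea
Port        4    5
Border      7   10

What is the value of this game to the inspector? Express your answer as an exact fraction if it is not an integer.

7

Row minima: Port → 4, Border → 7; maximin = 7.
Column maxima: Land → 7, Sea → 10; minimax = 7.
Since maximin = minimax = 7, there is a saddle point and the value is 7.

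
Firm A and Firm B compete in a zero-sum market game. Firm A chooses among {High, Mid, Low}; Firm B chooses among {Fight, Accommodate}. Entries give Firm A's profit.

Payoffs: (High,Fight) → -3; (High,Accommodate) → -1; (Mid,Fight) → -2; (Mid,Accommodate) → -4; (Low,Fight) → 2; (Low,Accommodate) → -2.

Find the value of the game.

Row minima: High → -3, Mid → -4, Low → -2; maximin = -2.
Column maxima: Fight → 2, Accommodate → -1; minimax = -1.
-2 ≠ -1, so there is no saddle point; optimal play is mixed.
Mid is strictly dominated by Low, so Firm A never plays it.
On the remaining 2×2 (High, Low vs Fight, Accommodate):
Let Firm A play High with probability p. Expected payoff against Fight: (-3)p + 2(1−p) = −5p + 2; against Accommodate: (-1)p + (-2)(1−p) = p − 2.
Setting these equal: −5p + 2 = p − 2 ⇒ −6p = -4 ⇒ p = 2/3, and the value is (-5)·(2/3) + 2 = -4/3.
For Firm B: with q = P(Fight), equating High's and Low's payoffs gives −2q − 1 = 4q − 2 ⇒ q = 1/6.

-4/3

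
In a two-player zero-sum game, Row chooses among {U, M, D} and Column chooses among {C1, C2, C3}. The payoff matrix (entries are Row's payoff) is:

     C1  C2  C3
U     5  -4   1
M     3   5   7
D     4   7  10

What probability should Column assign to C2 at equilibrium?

1/12

Row minima: U → -4, M → 3, D → 4; maximin = 4.
Column maxima: C1 → 5, C2 → 7, C3 → 10; minimax = 5.
4 ≠ 5, so there is no saddle point; optimal play is mixed.
M is strictly dominated by D, so Row never plays it.
C3 is strictly dominated by C2 (it gives Row strictly more in every row), so Column never plays it.
On the remaining 2×2 (U, D vs C1, C2):
Let Row play U with probability p. Expected payoff against C1: 5p + 4(1−p) = p + 4; against C2: (-4)p + 7(1−p) = −11p + 7.
Setting these equal: p + 4 = −11p + 7 ⇒ 12p = 3 ⇒ p = 1/4, and the value is (1)·(1/4) + 4 = 17/4.
For Column: with q = P(C1), equating U's and D's payoffs gives 9q − 4 = −3q + 7 ⇒ q = 11/12.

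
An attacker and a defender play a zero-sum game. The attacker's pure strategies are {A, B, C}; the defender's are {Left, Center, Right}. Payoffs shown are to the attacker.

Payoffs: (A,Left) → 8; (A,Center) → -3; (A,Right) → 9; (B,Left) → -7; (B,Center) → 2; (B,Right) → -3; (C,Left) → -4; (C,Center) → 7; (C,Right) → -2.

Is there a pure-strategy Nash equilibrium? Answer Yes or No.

No

Row minima: A → -3, B → -7, C → -4; maximin = -3.
Column maxima: Left → 8, Center → 7, Right → 9; minimax = 7.
-3 ≠ 7, so no pure-strategy equilibrium exists.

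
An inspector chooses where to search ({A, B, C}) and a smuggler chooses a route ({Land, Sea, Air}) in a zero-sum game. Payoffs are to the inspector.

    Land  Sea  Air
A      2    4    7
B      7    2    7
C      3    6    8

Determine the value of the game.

Row minima: A → 2, B → 2, C → 3; maximin = 3.
Column maxima: Land → 7, Sea → 6, Air → 8; minimax = 6.
3 ≠ 6, so there is no saddle point; optimal play is mixed.
A is strictly dominated by C, so the inspector never plays it.
Air is strictly dominated by Sea (it gives the inspector strictly more in every row), so the smuggler never plays it.
On the remaining 2×2 (B, C vs Land, Sea):
Let the inspector play B with probability p. Expected payoff against Land: 7p + 3(1−p) = 4p + 3; against Sea: 2p + 6(1−p) = −4p + 6.
Setting these equal: 4p + 3 = −4p + 6 ⇒ 8p = 3 ⇒ p = 3/8, and the value is (4)·(3/8) + 3 = 9/2.
For the smuggler: with q = P(Land), equating B's and C's payoffs gives 5q + 2 = −3q + 6 ⇒ q = 1/2.

9/2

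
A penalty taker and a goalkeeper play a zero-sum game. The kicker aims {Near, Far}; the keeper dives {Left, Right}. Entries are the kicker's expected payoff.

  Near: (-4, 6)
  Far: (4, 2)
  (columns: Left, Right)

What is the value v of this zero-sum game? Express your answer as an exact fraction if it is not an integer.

Row minima: Near → -4, Far → 2; maximin = 2.
Column maxima: Left → 4, Right → 6; minimax = 4.
2 ≠ 4, so there is no saddle point; optimal play is mixed.
Let the kicker play Near with probability p. Expected payoff against Left: (-4)p + 4(1−p) = −8p + 4; against Right: 6p + 2(1−p) = 4p + 2.
Setting these equal: −8p + 4 = 4p + 2 ⇒ −12p = -2 ⇒ p = 1/6, and the value is (-8)·(1/6) + 4 = 8/3.
For the keeper: with q = P(Left), equating Near's and Far's payoffs gives −10q + 6 = 2q + 2 ⇒ q = 1/3.

8/3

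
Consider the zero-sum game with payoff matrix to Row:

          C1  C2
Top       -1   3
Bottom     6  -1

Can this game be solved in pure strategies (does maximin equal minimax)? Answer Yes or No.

No

Row minima: Top → -1, Bottom → -1; maximin = -1.
Column maxima: C1 → 6, C2 → 3; minimax = 3.
-1 ≠ 3, so no pure-strategy equilibrium exists.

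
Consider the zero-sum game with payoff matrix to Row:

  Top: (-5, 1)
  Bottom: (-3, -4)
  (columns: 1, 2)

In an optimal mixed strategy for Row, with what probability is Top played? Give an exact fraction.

Row minima: Top → -5, Bottom → -4; maximin = -4.
Column maxima: 1 → -3, 2 → 1; minimax = -3.
-4 ≠ -3, so there is no saddle point; optimal play is mixed.
Let Row play Top with probability p. Expected payoff against 1: (-5)p + (-3)(1−p) = −2p − 3; against 2: 1p + (-4)(1−p) = 5p − 4.
Setting these equal: −2p − 3 = 5p − 4 ⇒ −7p = -1 ⇒ p = 1/7, and the value is (-2)·(1/7) − 3 = -23/7.
For Column: with q = P(1), equating Top's and Bottom's payoffs gives −6q + 1 = q − 4 ⇒ q = 5/7.

1/7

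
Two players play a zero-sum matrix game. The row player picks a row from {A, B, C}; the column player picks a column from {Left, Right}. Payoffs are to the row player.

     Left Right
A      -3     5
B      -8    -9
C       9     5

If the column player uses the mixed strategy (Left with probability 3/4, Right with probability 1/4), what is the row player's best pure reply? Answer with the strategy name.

C

Expected payoff of A: (3/4)·(-3) + (1/4)·5 = -1.
Expected payoff of B: (3/4)·(-8) + (1/4)·(-9) = -33/4.
Expected payoff of C: (3/4)·9 + (1/4)·5 = 8.
The largest is 8, so the row player's best response is C.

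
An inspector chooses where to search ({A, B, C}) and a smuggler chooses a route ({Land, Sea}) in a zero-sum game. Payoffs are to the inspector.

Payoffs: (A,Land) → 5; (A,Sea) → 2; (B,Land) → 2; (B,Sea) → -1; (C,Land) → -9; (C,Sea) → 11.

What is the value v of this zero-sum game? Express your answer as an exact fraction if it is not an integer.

Row minima: A → 2, B → -1, C → -9; maximin = 2.
Column maxima: Land → 5, Sea → 11; minimax = 5.
2 ≠ 5, so there is no saddle point; optimal play is mixed.
B is strictly dominated by A, so the inspector never plays it.
On the remaining 2×2 (A, C vs Land, Sea):
Let the inspector play A with probability p. Expected payoff against Land: 5p + (-9)(1−p) = 14p − 9; against Sea: 2p + 11(1−p) = −9p + 11.
Setting these equal: 14p − 9 = −9p + 11 ⇒ 23p = 20 ⇒ p = 20/23, and the value is (14)·(20/23) − 9 = 73/23.
For the smuggler: with q = P(Land), equating A's and C's payoffs gives 3q + 2 = −20q + 11 ⇒ q = 9/23.

73/23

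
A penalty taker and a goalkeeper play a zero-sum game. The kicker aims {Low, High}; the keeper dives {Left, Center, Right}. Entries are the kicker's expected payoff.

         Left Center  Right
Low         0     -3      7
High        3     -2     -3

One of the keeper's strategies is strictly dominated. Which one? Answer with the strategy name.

Center holds the kicker's payoff strictly below Left in every row: -3 < 0, -2 < 3.
So Left is strictly dominated for the keeper.

Left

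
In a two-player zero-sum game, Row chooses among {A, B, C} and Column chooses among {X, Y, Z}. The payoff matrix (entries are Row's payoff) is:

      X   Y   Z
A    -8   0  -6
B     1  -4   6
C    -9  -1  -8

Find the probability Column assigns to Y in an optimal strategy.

9/13

Row minima: A → -8, B → -4, C → -9; maximin = -4.
Column maxima: X → 1, Y → 0, Z → 6; minimax = 0.
-4 ≠ 0, so there is no saddle point; optimal play is mixed.
C is strictly dominated by A, so Row never plays it.
Z is strictly dominated by X (it gives Row strictly more in every row), so Column never plays it.
On the remaining 2×2 (A, B vs X, Y):
Let Row play A with probability p. Expected payoff against X: (-8)p + 1(1−p) = −9p + 1; against Y: 0p + (-4)(1−p) = 4p − 4.
Setting these equal: −9p + 1 = 4p − 4 ⇒ −13p = -5 ⇒ p = 5/13, and the value is (-9)·(5/13) + 1 = -32/13.
For Column: with q = P(X), equating A's and B's payoffs gives −8q = 5q − 4 ⇒ q = 4/13.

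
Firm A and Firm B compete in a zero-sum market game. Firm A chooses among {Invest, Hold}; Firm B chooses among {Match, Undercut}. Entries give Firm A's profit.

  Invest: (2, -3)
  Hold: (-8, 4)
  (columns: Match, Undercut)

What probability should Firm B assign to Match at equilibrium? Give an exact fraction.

Row minima: Invest → -3, Hold → -8; maximin = -3.
Column maxima: Match → 2, Undercut → 4; minimax = 2.
-3 ≠ 2, so there is no saddle point; optimal play is mixed.
Let Firm A play Invest with probability p. Expected payoff against Match: 2p + (-8)(1−p) = 10p − 8; against Undercut: (-3)p + 4(1−p) = −7p + 4.
Setting these equal: 10p − 8 = −7p + 4 ⇒ 17p = 12 ⇒ p = 12/17, and the value is (10)·(12/17) − 8 = -16/17.
For Firm B: with q = P(Match), equating Invest's and Hold's payoffs gives 5q − 3 = −12q + 4 ⇒ q = 7/17.

7/17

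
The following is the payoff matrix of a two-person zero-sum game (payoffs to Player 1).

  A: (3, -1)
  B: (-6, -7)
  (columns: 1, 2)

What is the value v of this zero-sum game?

Row minima: A → -1, B → -7; maximin = -1.
Column maxima: 1 → 3, 2 → -1; minimax = -1.
Since maximin = minimax = -1, there is a saddle point and the value is -1.

-1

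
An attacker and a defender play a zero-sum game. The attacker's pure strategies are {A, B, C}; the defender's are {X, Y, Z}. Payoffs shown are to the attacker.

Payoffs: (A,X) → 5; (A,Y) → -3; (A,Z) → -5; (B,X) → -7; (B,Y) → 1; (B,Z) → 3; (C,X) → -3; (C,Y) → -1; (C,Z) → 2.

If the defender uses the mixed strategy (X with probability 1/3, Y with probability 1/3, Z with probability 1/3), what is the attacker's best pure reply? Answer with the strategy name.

Expected payoff of A: (1/3)·5 + (1/3)·(-3) + (1/3)·(-5) = -1.
Expected payoff of B: (1/3)·(-7) + (1/3)·1 + (1/3)·3 = -1.
Expected payoff of C: (1/3)·(-3) + (1/3)·(-1) + (1/3)·2 = -2/3.
The largest is -2/3, so the attacker's best response is C.

C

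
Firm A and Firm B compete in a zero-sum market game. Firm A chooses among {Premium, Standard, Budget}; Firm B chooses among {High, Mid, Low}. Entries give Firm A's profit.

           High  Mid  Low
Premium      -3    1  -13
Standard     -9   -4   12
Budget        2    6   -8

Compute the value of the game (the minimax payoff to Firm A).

Row minima: Premium → -13, Standard → -9, Budget → -8; maximin = -8.
Column maxima: High → 2, Mid → 6, Low → 12; minimax = 2.
-8 ≠ 2, so there is no saddle point; optimal play is mixed.
Premium is strictly dominated by Budget, so Firm A never plays it.
Mid is strictly dominated by High (it gives Firm A strictly more in every row), so Firm B never plays it.
On the remaining 2×2 (Standard, Budget vs High, Low):
Let Firm A play Standard with probability p. Expected payoff against High: (-9)p + 2(1−p) = −11p + 2; against Low: 12p + (-8)(1−p) = 20p − 8.
Setting these equal: −11p + 2 = 20p − 8 ⇒ −31p = -10 ⇒ p = 10/31, and the value is (-11)·(10/31) + 2 = -48/31.
For Firm B: with q = P(High), equating Standard's and Budget's payoffs gives −21q + 12 = 10q − 8 ⇒ q = 20/31.

-48/31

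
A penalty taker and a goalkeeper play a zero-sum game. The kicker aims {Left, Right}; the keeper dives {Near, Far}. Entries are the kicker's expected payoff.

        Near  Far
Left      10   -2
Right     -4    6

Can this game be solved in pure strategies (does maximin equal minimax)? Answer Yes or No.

Row minima: Left → -2, Right → -4; maximin = -2.
Column maxima: Near → 10, Far → 6; minimax = 6.
-2 ≠ 6, so no pure-strategy equilibrium exists.

No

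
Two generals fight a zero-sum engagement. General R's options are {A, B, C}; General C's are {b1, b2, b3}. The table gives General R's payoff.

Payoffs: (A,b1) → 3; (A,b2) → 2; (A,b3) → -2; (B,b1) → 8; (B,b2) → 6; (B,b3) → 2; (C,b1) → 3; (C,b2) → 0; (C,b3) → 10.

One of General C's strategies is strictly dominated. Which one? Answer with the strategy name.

b1

b2 holds General R's payoff strictly below b1 in every row: 2 < 3, 6 < 8, 0 < 3.
So b1 is strictly dominated for General C.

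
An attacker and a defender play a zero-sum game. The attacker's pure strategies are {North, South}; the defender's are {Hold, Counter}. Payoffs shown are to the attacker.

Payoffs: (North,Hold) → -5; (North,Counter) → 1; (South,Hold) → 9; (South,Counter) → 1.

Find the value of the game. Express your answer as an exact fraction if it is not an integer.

1

Row minima: North → -5, South → 1; maximin = 1.
Column maxima: Hold → 9, Counter → 1; minimax = 1.
Since maximin = minimax = 1, there is a saddle point and the value is 1.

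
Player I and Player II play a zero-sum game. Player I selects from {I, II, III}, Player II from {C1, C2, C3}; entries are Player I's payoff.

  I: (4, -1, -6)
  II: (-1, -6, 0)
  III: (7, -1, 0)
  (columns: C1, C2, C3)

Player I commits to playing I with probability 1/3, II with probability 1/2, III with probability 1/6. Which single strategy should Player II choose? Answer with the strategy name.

If Player II plays C1, Player I's expected payoff is (1/3)·4 + (1/2)·(-1) + (1/6)·7 = 2.
If Player II plays C2, Player I's expected payoff is (1/3)·(-1) + (1/2)·(-6) + (1/6)·(-1) = -7/2.
If Player II plays C3, Player I's expected payoff is (1/3)·(-6) + (1/2)·0 + (1/6)·0 = -2.
Player II minimizes Player I's payoff; the smallest is -7/2, so the best response is C2.

C2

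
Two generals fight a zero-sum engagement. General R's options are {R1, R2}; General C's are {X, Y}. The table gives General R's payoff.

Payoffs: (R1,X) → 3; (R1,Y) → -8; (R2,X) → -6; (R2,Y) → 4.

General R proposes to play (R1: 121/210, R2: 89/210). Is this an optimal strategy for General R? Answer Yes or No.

Against X this mix gives (121/210)·3 + (89/210)·(-6) = -57/70.
Against Y this mix gives (121/210)·(-8) + (89/210)·4 = -102/35.
General C will play Y, holding General R to -102/35. Shifting weight toward the row that does better against Y would raise this floor (the equalizing mix achieves -12/7 against both Y and X), so the proposed strategy is not optimal.

No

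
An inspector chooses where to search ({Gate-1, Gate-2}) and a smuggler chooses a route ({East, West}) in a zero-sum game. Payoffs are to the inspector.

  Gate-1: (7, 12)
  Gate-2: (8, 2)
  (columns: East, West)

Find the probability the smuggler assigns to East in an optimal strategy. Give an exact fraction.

Row minima: Gate-1 → 7, Gate-2 → 2; maximin = 7.
Column maxima: East → 8, West → 12; minimax = 8.
7 ≠ 8, so there is no saddle point; optimal play is mixed.
Let the inspector play Gate-1 with probability p. Expected payoff against East: 7p + 8(1−p) = −p + 8; against West: 12p + 2(1−p) = 10p + 2.
Setting these equal: −p + 8 = 10p + 2 ⇒ −11p = -6 ⇒ p = 6/11, and the value is (-1)·(6/11) + 8 = 82/11.
For the smuggler: with q = P(East), equating Gate-1's and Gate-2's payoffs gives −5q + 12 = 6q + 2 ⇒ q = 10/11.

10/11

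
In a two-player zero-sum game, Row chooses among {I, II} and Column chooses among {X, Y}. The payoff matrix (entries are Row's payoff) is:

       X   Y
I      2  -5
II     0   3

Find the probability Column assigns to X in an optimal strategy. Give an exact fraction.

Row minima: I → -5, II → 0; maximin = 0.
Column maxima: X → 2, Y → 3; minimax = 2.
0 ≠ 2, so there is no saddle point; optimal play is mixed.
Let Row play I with probability p. Expected payoff against X: 2p + 0(1−p) = 2p; against Y: (-5)p + 3(1−p) = −8p + 3.
Setting these equal: 2p = −8p + 3 ⇒ 10p = 3 ⇒ p = 3/10, and the value is (2)·(3/10) = 3/5.
For Column: with q = P(X), equating I's and II's payoffs gives 7q − 5 = −3q + 3 ⇒ q = 4/5.

4/5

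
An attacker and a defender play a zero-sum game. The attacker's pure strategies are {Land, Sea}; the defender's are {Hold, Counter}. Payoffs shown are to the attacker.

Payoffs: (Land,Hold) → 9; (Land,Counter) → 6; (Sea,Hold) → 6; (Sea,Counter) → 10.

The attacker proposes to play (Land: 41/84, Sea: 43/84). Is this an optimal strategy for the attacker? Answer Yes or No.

Against Hold this mix gives (41/84)·9 + (43/84)·6 = 209/28.
Against Counter this mix gives (41/84)·6 + (43/84)·10 = 169/21.
The defender will play Hold, holding the attacker to 209/28. Shifting weight toward the row that does better against Hold would raise this floor (the equalizing mix achieves 54/7 against both Hold and Counter), so the proposed strategy is not optimal.

No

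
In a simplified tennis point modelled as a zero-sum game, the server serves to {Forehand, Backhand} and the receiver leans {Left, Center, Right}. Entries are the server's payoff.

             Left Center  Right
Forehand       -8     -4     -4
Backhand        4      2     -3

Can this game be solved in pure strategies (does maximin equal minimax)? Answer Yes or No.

Row minima: Forehand → -8, Backhand → -3; maximin = -3.
Column maxima: Left → 4, Center → 2, Right → -3; minimax = -3.
maximin = minimax = -3, so a saddle point exists.

Yes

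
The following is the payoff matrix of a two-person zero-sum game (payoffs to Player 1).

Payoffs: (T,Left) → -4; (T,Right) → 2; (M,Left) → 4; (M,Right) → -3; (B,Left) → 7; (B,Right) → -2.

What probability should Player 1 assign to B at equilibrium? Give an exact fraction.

Row minima: T → -4, M → -3, B → -2; maximin = -2.
Column maxima: Left → 7, Right → 2; minimax = 2.
-2 ≠ 2, so there is no saddle point; optimal play is mixed.
M is strictly dominated by B, so Player 1 never plays it.
On the remaining 2×2 (T, B vs Left, Right):
Let Player 1 play T with probability p. Expected payoff against Left: (-4)p + 7(1−p) = −11p + 7; against Right: 2p + (-2)(1−p) = 4p − 2.
Setting these equal: −11p + 7 = 4p − 2 ⇒ −15p = -9 ⇒ p = 3/5, and the value is (-11)·(3/5) + 7 = 2/5.
For Player 2: with q = P(Left), equating T's and B's payoffs gives −6q + 2 = 9q − 2 ⇒ q = 4/15.

2/5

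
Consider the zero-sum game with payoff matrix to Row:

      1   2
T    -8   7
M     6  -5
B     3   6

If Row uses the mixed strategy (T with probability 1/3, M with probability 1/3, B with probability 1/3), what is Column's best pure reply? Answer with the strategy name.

1

If Column plays 1, Row's expected payoff is (1/3)·(-8) + (1/3)·6 + (1/3)·3 = 1/3.
If Column plays 2, Row's expected payoff is (1/3)·7 + (1/3)·(-5) + (1/3)·6 = 8/3.
Column minimizes Row's payoff; the smallest is 1/3, so the best response is 1.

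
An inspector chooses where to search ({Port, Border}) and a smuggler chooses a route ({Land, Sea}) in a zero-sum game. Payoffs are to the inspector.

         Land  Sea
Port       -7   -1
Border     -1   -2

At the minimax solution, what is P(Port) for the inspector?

1/7

Row minima: Port → -7, Border → -2; maximin = -2.
Column maxima: Land → -1, Sea → -1; minimax = -1.
-2 ≠ -1, so there is no saddle point; optimal play is mixed.
Let the inspector play Port with probability p. Expected payoff against Land: (-7)p + (-1)(1−p) = −6p − 1; against Sea: (-1)p + (-2)(1−p) = p − 2.
Setting these equal: −6p − 1 = p − 2 ⇒ −7p = -1 ⇒ p = 1/7, and the value is (-6)·(1/7) − 1 = -13/7.
For the smuggler: with q = P(Land), equating Port's and Border's payoffs gives −6q − 1 = q − 2 ⇒ q = 1/7.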